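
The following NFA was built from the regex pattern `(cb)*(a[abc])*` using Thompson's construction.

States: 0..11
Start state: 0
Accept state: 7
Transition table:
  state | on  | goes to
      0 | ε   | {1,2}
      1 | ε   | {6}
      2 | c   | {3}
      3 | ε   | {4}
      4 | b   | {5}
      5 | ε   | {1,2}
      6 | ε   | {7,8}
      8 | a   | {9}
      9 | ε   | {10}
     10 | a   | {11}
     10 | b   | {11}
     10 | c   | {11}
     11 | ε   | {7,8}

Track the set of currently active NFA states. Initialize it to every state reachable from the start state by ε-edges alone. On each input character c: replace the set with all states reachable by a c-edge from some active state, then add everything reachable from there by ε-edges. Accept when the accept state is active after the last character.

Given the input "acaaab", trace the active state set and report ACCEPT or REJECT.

Answer: ACCEPT

Derivation:
start: ε-closure({0}) = {0,1,2,6,7,8}
'a' @ 1: {9,10}
'c' @ 2: {7,8,11}  [accepting]
'a' @ 3: {9,10}
'a' @ 4: {7,8,11}  [accepting]
'a' @ 5: {9,10}
'b' @ 6: {7,8,11}  [accepting]
final: {7,8,11}; accept 7 in set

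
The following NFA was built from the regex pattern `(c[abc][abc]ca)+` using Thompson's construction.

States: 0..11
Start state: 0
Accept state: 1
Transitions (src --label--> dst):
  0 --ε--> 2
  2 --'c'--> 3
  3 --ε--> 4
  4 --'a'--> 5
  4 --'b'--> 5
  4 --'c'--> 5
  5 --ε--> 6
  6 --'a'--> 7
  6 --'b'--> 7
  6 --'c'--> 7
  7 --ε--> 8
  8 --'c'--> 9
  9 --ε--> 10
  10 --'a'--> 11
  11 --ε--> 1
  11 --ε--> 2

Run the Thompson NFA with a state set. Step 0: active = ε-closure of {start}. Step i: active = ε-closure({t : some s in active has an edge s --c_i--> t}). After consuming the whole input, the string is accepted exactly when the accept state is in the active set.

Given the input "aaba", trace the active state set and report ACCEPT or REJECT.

Answer: REJECT

Trace:
S₀ = ε-closure({0}) = {0,2}
'a' @ 1: {}  — no active states
rest 'aba' ignored (set empty)
end set {} — state 1 not in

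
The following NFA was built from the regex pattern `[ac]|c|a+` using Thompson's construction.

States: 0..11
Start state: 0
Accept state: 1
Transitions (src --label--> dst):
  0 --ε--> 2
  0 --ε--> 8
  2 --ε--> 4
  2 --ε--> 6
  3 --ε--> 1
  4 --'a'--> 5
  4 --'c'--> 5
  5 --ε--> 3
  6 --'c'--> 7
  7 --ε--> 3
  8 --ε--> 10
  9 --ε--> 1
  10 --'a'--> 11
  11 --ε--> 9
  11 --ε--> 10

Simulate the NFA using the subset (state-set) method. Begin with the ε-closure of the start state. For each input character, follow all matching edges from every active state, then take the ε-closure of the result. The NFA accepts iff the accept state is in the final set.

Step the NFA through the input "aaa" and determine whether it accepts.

S₀ = ε-closure({0}) = {0,2,4,6,8,10}
'a' @ 1: {1,3,5,9,10,11}  (accept∈set)
'a' @ 2: {1,9,10,11}  (accept∈set)
'a' @ 3: {1,9,10,11}  (accept∈set)
after full input: {1,9,10,11}  (accept=1 in)

Answer: ACCEPT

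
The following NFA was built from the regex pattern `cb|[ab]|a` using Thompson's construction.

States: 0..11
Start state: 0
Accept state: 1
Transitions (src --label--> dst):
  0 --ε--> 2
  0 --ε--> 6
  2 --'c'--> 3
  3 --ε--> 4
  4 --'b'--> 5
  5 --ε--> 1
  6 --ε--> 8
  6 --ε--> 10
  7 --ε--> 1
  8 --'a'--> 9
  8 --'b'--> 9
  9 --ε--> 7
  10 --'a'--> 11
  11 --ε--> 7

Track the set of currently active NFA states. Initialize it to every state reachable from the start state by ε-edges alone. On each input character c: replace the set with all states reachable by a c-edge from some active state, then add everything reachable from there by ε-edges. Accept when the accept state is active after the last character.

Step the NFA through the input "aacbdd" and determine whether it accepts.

Answer: REJECT

Steps:
S₀ = ε-closure({0}) = {0,2,6,8,10}
'a' @ 1: {1,7,9,11}  [accepting]
'a' @ 2: {}  — state set empty
rest 'cbdd' ignored (set empty)
end set {} — state 1 not in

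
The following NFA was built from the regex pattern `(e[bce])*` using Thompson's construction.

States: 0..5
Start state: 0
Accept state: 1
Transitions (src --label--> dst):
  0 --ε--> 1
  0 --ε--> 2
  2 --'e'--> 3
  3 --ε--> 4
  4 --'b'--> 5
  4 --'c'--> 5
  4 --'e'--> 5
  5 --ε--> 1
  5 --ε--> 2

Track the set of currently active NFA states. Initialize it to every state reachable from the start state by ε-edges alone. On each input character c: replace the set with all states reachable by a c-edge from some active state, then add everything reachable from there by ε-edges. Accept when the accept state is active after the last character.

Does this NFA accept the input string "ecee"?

Answer: ACCEPT

Steps:
S₀ = ε-closure({0}) = {0,1,2}
'e' @ 1: {3,4}
'c' @ 2: {1,2,5}  (accept∈set)
'e' @ 3: {3,4}
'e' @ 4: {1,2,5}  (accept∈set)
end set {1,2,5} — state 1 in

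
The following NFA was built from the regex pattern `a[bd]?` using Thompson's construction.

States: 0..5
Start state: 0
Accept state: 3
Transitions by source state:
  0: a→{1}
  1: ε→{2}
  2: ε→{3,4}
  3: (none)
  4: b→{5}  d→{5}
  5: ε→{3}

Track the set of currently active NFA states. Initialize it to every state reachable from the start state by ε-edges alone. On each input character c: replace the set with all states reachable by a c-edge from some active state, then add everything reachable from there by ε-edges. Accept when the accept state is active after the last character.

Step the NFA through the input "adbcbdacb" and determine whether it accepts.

S₀ = ε-closure({0}) = {0}
'a' @ 1: {1,2,3,4}  ✓accept
'd' @ 2: {3,5}  ✓accept
'b' @ 3: {}  — dead — no transitions
rest 'cbdacb' ignored (set empty)
after full input: {}  (accept=3 not in)

Answer: REJECT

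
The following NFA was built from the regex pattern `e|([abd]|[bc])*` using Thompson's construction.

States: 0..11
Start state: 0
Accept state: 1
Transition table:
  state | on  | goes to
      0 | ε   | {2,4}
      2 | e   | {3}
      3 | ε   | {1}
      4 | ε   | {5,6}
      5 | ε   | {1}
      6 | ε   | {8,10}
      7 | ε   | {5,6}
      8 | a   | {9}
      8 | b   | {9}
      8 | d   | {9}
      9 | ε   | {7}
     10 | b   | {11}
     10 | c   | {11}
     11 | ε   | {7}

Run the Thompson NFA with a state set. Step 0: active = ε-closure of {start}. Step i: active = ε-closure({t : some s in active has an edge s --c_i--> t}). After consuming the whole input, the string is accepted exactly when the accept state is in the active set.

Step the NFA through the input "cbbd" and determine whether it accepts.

start: ε-closure({0}) = {0,1,2,4,5,6,8,10}
'c' @ 1: {1,5,6,7,8,10,11}  ✓accept
'b' @ 2: {1,5,6,7,8,9,10,11}  ✓accept
'b' @ 3: {1,5,6,7,8,9,10,11}  ✓accept
'd' @ 4: {1,5,6,7,8,9,10}  ✓accept
end set {1,5,6,7,8,9,10} — state 1 in

Answer: ACCEPT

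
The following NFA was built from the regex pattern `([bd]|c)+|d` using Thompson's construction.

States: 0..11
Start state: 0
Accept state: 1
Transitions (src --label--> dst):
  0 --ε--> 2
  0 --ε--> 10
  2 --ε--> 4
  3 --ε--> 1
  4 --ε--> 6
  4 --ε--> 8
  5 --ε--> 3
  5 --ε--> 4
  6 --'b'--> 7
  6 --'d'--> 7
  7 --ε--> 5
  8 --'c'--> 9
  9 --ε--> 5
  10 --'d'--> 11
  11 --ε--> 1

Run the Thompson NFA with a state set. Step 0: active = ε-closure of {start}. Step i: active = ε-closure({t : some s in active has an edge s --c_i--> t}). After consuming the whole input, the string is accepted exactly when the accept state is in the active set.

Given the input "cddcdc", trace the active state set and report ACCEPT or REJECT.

S₀ = ε-closure({0}) = {0,2,4,6,8,10}
'c' @ 1: {1,3,4,5,6,8,9}  [accepting]
'd' @ 2: {1,3,4,5,6,7,8}  [accepting]
'd' @ 3: {1,3,4,5,6,7,8}  [accepting]
'c' @ 4: {1,3,4,5,6,8,9}  [accepting]
'd' @ 5: {1,3,4,5,6,7,8}  [accepting]
'c' @ 6: {1,3,4,5,6,8,9}  [accepting]
final: {1,3,4,5,6,8,9}; accept 1 in set

Answer: ACCEPT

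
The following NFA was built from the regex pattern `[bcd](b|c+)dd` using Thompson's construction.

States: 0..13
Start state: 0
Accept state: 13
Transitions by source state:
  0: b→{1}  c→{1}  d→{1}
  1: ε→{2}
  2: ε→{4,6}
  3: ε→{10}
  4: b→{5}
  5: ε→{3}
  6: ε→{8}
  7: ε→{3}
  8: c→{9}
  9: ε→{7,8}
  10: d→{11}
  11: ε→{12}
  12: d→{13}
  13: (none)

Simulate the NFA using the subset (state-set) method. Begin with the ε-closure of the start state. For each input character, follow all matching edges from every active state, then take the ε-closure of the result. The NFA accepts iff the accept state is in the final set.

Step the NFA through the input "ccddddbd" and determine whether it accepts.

Answer: REJECT

Trace:
initial (ε-close {0}): {0}
'c' @ 1: {1,2,4,6,8}
'c' @ 2: {3,7,8,9,10}
'd' @ 3: {11,12}
'd' @ 4: {13}  [accepting]
'd' @ 5: {}  — dead — no transitions
rest 'dbd' ignored (set empty)
end set {} — state 13 not in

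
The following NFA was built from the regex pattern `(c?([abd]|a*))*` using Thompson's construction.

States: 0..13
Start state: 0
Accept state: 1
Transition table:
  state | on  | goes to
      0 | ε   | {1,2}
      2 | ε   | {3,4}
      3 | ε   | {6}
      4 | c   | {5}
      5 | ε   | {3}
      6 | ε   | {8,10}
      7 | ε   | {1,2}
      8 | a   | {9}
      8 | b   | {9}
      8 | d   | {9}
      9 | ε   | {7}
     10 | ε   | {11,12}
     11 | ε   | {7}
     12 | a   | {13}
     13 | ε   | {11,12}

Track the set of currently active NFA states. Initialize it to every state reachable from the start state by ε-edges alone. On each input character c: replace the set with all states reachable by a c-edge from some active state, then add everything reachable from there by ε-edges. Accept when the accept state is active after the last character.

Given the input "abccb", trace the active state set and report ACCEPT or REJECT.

S₀ = ε-closure({0}) = {0,1,2,3,4,6,7,8,10,11,12}
'a' @ 1: {1,2,3,4,6,7,8,9,10,11,12,13}  (accept∈set)
'b' @ 2: {1,2,3,4,6,7,8,9,10,11,12}  (accept∈set)
'c' @ 3: {1,2,3,4,5,6,7,8,10,11,12}  (accept∈set)
'c' @ 4: {1,2,3,4,5,6,7,8,10,11,12}  (accept∈set)
'b' @ 5: {1,2,3,4,6,7,8,9,10,11,12}  (accept∈set)
final: {1,2,3,4,6,7,8,9,10,11,12}; accept 1 in set

Answer: ACCEPT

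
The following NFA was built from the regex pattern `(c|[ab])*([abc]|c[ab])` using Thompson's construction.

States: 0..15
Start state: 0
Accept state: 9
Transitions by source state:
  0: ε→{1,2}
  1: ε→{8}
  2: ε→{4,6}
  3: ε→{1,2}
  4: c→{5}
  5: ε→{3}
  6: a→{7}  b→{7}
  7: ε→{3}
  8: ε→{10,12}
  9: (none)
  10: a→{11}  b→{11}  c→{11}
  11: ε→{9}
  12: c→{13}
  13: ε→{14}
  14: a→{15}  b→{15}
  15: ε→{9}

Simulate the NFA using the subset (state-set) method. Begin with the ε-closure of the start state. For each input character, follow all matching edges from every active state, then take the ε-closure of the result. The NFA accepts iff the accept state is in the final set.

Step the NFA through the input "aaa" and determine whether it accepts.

Answer: ACCEPT

Trace:
initial (ε-close {0}): {0,1,2,4,6,8,10,12}
'a' @ 1: {1,2,3,4,6,7,8,9,10,11,12}  (accept∈set)
'a' @ 2: {1,2,3,4,6,7,8,9,10,11,12}  (accept∈set)
'a' @ 3: {1,2,3,4,6,7,8,9,10,11,12}  (accept∈set)
final: {1,2,3,4,6,7,8,9,10,11,12}; accept 9 in set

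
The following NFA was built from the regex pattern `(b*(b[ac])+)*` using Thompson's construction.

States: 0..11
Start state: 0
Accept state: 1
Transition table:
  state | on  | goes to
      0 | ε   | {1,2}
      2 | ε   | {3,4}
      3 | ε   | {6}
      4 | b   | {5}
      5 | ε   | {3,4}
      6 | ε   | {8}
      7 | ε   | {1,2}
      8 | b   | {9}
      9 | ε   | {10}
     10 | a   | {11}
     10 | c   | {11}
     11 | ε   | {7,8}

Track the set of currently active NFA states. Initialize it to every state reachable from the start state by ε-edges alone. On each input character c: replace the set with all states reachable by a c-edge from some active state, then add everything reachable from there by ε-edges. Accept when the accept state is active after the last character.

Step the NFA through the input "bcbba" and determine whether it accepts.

initial (ε-close {0}): {0,1,2,3,4,6,8}
'b' @ 1: {3,4,5,6,8,9,10}
'c' @ 2: {1,2,3,4,6,7,8,11}  [accepting]
'b' @ 3: {3,4,5,6,8,9,10}
'b' @ 4: {3,4,5,6,8,9,10}
'a' @ 5: {1,2,3,4,6,7,8,11}  [accepting]
after full input: {1,2,3,4,6,7,8,11}  (accept=1 in)

Answer: ACCEPT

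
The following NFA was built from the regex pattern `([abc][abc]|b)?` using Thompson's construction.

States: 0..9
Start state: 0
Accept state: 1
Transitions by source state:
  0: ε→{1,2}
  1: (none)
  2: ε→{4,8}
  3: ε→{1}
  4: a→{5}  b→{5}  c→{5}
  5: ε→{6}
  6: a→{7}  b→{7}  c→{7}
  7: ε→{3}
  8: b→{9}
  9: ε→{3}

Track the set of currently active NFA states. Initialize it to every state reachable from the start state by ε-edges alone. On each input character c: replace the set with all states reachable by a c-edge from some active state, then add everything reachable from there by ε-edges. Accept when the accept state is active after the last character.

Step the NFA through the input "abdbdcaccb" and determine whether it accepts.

S₀ = ε-closure({0}) = {0,1,2,4,8}
'a' @ 1: {5,6}
'b' @ 2: {1,3,7}  (accept∈set)
'd' @ 3: {}  — state set empty
rest 'bdcaccb' ignored (set empty)
after full input: {}  (accept=1 not in)

Answer: REJECT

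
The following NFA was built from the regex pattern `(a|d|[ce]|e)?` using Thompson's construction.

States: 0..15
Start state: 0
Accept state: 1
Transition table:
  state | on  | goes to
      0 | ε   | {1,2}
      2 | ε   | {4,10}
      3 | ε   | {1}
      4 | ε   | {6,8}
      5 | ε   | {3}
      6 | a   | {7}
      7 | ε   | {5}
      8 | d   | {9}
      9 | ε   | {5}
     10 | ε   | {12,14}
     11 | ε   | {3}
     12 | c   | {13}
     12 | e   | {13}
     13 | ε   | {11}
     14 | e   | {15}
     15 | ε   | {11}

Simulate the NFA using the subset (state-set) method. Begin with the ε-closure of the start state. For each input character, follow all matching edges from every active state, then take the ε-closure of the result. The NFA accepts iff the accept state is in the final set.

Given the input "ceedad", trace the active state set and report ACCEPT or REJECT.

initial (ε-close {0}): {0,1,2,4,6,8,10,12,14}
'c' @ 1: {1,3,11,13}  (accept∈set)
'e' @ 2: {}  — no active states
rest 'edad' ignored (set empty)
after full input: {}  (accept=1 not in)

Answer: REJECT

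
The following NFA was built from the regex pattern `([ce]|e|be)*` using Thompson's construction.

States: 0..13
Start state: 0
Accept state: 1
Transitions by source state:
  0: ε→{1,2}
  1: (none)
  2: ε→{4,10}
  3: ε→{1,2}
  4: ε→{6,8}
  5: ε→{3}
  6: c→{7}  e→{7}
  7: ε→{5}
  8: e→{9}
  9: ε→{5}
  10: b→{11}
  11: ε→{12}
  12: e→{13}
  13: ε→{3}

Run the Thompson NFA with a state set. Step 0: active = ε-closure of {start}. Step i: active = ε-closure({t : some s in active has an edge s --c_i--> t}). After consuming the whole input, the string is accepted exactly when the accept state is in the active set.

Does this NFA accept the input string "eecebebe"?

Answer: ACCEPT

Derivation:
start: ε-closure({0}) = {0,1,2,4,6,8,10}
'e' @ 1: {1,2,3,4,5,6,7,8,9,10}  (accept∈set)
'e' @ 2: {1,2,3,4,5,6,7,8,9,10}  (accept∈set)
'c' @ 3: {1,2,3,4,5,6,7,8,10}  (accept∈set)
'e' @ 4: {1,2,3,4,5,6,7,8,9,10}  (accept∈set)
'b' @ 5: {11,12}
'e' @ 6: {1,2,3,4,6,8,10,13}  (accept∈set)
'b' @ 7: {11,12}
'e' @ 8: {1,2,3,4,6,8,10,13}  (accept∈set)
end set {1,2,3,4,6,8,10,13} — state 1 in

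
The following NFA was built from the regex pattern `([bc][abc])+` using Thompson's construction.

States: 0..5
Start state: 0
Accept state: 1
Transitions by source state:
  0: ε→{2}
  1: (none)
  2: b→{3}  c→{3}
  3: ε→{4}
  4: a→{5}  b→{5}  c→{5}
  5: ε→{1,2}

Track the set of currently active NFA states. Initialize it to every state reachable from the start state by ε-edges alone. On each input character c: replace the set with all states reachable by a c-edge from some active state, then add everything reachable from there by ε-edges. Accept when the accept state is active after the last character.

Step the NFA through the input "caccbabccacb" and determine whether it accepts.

S₀ = ε-closure({0}) = {0,2}
'c' @ 1: {3,4}
'a' @ 2: {1,2,5}  [accepting]
'c' @ 3: {3,4}
'c' @ 4: {1,2,5}  [accepting]
'b' @ 5: {3,4}
'a' @ 6: {1,2,5}  [accepting]
'b' @ 7: {3,4}
'c' @ 8: {1,2,5}  [accepting]
'c' @ 9: {3,4}
'a' @ 10: {1,2,5}  [accepting]
'c' @ 11: {3,4}
'b' @ 12: {1,2,5}  [accepting]
after full input: {1,2,5}  (accept=1 in)

Answer: ACCEPT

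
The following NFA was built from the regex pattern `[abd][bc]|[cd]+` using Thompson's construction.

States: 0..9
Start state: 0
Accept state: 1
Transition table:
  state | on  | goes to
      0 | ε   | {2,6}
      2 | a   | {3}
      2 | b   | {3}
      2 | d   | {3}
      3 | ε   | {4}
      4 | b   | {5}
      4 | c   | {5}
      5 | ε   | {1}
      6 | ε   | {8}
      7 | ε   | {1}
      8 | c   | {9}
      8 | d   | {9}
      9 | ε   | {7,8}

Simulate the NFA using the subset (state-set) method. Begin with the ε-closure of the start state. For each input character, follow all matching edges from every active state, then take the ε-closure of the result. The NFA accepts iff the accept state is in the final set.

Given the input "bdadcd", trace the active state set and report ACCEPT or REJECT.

Answer: REJECT

Derivation:
S₀ = ε-closure({0}) = {0,2,6,8}
'b' @ 1: {3,4}
'd' @ 2: {}  — no active states
rest 'adcd' ignored (set empty)
final: {}; accept 1 not in set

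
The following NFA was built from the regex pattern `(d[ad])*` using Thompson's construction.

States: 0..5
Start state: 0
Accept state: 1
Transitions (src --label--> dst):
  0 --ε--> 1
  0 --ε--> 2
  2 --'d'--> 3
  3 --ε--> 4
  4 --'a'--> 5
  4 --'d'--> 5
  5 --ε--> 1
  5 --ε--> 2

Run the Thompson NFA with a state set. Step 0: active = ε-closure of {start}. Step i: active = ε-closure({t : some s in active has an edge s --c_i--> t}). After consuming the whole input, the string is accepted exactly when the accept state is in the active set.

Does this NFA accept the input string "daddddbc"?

initial (ε-close {0}): {0,1,2}
'd' @ 1: {3,4}
'a' @ 2: {1,2,5}  (accept∈set)
'd' @ 3: {3,4}
'd' @ 4: {1,2,5}  (accept∈set)
'd' @ 5: {3,4}
'd' @ 6: {1,2,5}  (accept∈set)
'b' @ 7: {}  — no active states
rest 'c' ignored (set empty)
end set {} — state 1 not in

Answer: REJECT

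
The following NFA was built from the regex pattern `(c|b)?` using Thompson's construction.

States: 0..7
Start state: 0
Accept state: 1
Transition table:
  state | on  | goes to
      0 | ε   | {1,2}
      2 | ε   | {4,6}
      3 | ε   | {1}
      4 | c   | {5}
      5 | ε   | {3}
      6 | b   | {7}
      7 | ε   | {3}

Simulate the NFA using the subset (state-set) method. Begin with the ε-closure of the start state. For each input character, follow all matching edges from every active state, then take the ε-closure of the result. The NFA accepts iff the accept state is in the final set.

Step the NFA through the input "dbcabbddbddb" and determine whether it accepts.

Answer: REJECT

Derivation:
start: ε-closure({0}) = {0,1,2,4,6}
'd' @ 1: {}  — dead — no transitions
rest 'bcabbddbddb' ignored (set empty)
final: {}; accept 1 not in set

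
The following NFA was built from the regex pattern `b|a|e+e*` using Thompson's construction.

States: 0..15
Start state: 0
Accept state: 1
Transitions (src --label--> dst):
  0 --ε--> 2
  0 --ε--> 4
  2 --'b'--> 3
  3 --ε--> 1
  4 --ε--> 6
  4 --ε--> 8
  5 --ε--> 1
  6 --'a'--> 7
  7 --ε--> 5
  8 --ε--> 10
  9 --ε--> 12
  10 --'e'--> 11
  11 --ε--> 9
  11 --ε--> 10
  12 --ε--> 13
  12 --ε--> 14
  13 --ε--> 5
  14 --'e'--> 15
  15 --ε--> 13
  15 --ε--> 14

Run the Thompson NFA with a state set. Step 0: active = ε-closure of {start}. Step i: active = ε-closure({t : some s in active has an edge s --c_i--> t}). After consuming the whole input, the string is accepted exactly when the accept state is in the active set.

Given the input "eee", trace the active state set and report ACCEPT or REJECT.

Answer: ACCEPT

Derivation:
S₀ = ε-closure({0}) = {0,2,4,6,8,10}
'e' @ 1: {1,5,9,10,11,12,13,14}  [accepting]
'e' @ 2: {1,5,9,10,11,12,13,14,15}  [accepting]
'e' @ 3: {1,5,9,10,11,12,13,14,15}  [accepting]
final: {1,5,9,10,11,12,13,14,15}; accept 1 in set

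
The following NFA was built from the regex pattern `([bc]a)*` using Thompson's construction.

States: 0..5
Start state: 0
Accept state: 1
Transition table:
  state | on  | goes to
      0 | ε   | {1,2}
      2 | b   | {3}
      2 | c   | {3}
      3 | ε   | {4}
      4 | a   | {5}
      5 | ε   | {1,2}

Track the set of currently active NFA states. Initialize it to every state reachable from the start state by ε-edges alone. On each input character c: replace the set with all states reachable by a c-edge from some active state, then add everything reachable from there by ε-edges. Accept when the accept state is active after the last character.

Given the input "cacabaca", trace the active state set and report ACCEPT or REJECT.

Answer: ACCEPT

Derivation:
start: ε-closure({0}) = {0,1,2}
'c' @ 1: {3,4}
'a' @ 2: {1,2,5}  ✓accept
'c' @ 3: {3,4}
'a' @ 4: {1,2,5}  ✓accept
'b' @ 5: {3,4}
'a' @ 6: {1,2,5}  ✓accept
'c' @ 7: {3,4}
'a' @ 8: {1,2,5}  ✓accept
after full input: {1,2,5}  (accept=1 in)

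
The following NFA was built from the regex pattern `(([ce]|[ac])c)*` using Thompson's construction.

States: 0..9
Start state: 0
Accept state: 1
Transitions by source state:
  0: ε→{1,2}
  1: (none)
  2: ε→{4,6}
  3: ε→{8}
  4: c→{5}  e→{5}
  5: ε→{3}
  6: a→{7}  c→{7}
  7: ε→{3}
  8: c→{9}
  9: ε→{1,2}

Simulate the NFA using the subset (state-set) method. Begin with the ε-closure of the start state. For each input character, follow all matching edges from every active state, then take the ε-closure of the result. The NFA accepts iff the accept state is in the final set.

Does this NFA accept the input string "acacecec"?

Answer: ACCEPT

Trace:
start: ε-closure({0}) = {0,1,2,4,6}
'a' @ 1: {3,7,8}
'c' @ 2: {1,2,4,6,9}  [accepting]
'a' @ 3: {3,7,8}
'c' @ 4: {1,2,4,6,9}  [accepting]
'e' @ 5: {3,5,8}
'c' @ 6: {1,2,4,6,9}  [accepting]
'e' @ 7: {3,5,8}
'c' @ 8: {1,2,4,6,9}  [accepting]
after full input: {1,2,4,6,9}  (accept=1 in)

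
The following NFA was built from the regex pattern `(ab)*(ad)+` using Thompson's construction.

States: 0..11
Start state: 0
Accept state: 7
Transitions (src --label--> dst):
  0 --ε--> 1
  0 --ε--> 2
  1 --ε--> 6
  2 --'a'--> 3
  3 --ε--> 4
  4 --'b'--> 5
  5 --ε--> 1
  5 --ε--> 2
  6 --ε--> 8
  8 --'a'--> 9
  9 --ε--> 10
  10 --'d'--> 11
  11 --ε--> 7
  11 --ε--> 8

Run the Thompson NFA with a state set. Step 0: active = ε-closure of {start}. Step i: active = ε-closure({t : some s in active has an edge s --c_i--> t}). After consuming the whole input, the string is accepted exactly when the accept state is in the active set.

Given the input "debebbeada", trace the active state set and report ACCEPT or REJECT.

S₀ = ε-closure({0}) = {0,1,2,6,8}
'd' @ 1: {}  — dead — no transitions
rest 'ebebbeada' ignored (set empty)
after full input: {}  (accept=7 not in)

Answer: REJECT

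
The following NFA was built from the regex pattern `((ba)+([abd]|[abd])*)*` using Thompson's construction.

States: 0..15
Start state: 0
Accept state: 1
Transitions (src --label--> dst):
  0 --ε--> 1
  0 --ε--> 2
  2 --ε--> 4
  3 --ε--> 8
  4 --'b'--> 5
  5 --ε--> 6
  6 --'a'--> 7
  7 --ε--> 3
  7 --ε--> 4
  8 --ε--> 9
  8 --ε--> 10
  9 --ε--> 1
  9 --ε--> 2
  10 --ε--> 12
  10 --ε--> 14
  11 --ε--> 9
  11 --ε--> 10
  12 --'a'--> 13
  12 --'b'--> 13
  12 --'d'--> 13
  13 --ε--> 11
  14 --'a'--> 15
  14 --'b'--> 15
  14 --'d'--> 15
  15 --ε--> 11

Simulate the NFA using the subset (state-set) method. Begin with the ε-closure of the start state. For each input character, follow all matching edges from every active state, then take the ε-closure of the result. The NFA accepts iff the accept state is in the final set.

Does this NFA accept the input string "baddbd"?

Answer: ACCEPT

Steps:
S₀ = ε-closure({0}) = {0,1,2,4}
'b' @ 1: {5,6}
'a' @ 2: {1,2,3,4,7,8,9,10,12,14}  [accepting]
'd' @ 3: {1,2,4,9,10,11,12,13,14,15}  [accepting]
'd' @ 4: {1,2,4,9,10,11,12,13,14,15}  [accepting]
'b' @ 5: {1,2,4,5,6,9,10,11,12,13,14,15}  [accepting]
'd' @ 6: {1,2,4,9,10,11,12,13,14,15}  [accepting]
final: {1,2,4,9,10,11,12,13,14,15}; accept 1 in set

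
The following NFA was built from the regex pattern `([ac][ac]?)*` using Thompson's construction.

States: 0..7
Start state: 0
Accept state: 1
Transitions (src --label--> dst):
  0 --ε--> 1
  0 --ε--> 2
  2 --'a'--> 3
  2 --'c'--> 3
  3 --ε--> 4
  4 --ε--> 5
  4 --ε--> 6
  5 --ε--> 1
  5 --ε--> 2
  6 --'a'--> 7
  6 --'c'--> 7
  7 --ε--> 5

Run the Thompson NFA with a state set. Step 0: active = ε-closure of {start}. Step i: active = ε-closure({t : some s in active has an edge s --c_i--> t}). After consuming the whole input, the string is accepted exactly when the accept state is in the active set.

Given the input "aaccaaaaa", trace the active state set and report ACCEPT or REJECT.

Answer: ACCEPT

Steps:
start: ε-closure({0}) = {0,1,2}
'a' @ 1: {1,2,3,4,5,6}  ✓accept
'a' @ 2: {1,2,3,4,5,6,7}  ✓accept
'c' @ 3: {1,2,3,4,5,6,7}  ✓accept
'c' @ 4: {1,2,3,4,5,6,7}  ✓accept
'a' @ 5: {1,2,3,4,5,6,7}  ✓accept
'a' @ 6: {1,2,3,4,5,6,7}  ✓accept
'a' @ 7: {1,2,3,4,5,6,7}  ✓accept
'a' @ 8: {1,2,3,4,5,6,7}  ✓accept
'a' @ 9: {1,2,3,4,5,6,7}  ✓accept
after full input: {1,2,3,4,5,6,7}  (accept=1 in)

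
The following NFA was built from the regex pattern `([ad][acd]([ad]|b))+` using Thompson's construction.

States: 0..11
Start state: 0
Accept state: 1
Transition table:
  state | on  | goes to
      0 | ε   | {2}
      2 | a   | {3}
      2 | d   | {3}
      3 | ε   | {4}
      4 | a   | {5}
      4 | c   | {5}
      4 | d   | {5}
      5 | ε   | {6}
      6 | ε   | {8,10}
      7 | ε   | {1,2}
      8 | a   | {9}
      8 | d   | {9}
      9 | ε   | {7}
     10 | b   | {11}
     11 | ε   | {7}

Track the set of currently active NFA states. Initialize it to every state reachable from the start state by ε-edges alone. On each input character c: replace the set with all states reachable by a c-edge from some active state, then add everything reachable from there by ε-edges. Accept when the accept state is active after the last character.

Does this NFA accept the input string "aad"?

Answer: ACCEPT

Steps:
S₀ = ε-closure({0}) = {0,2}
'a' @ 1: {3,4}
'a' @ 2: {5,6,8,10}
'd' @ 3: {1,2,7,9}  [accepting]
final: {1,2,7,9}; accept 1 in set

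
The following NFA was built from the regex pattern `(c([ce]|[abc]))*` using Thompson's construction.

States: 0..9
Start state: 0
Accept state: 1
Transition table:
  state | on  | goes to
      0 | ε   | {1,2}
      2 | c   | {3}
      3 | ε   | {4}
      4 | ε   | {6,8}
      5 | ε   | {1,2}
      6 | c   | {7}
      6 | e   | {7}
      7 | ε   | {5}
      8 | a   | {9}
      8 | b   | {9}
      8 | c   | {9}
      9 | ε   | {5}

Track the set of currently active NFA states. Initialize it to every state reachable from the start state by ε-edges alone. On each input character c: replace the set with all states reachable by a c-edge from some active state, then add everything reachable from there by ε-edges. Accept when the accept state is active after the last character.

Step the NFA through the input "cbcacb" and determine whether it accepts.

Answer: ACCEPT

Steps:
S₀ = ε-closure({0}) = {0,1,2}
'c' @ 1: {3,4,6,8}
'b' @ 2: {1,2,5,9}  [accepting]
'c' @ 3: {3,4,6,8}
'a' @ 4: {1,2,5,9}  [accepting]
'c' @ 5: {3,4,6,8}
'b' @ 6: {1,2,5,9}  [accepting]
end set {1,2,5,9} — state 1 in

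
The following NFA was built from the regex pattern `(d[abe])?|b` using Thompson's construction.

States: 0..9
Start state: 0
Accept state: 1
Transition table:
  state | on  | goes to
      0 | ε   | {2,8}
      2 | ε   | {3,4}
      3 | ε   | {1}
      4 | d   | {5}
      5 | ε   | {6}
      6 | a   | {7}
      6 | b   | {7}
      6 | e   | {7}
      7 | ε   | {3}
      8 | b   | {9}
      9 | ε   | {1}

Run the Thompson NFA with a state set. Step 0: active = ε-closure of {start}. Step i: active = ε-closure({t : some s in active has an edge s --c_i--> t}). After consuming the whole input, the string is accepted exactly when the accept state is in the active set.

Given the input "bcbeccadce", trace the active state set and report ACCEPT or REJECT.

Answer: REJECT

Steps:
start: ε-closure({0}) = {0,1,2,3,4,8}
'b' @ 1: {1,9}  [accepting]
'c' @ 2: {}  — no active states
rest 'beccadce' ignored (set empty)
after full input: {}  (accept=1 not in)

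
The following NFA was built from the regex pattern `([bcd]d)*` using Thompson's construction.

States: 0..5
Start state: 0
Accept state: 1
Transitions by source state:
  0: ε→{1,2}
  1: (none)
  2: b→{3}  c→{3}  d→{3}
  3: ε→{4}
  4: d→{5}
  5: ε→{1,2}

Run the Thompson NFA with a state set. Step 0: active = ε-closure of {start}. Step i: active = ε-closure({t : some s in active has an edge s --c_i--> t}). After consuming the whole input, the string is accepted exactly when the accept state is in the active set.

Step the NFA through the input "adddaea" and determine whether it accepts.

start: ε-closure({0}) = {0,1,2}
'a' @ 1: {}  — dead — no transitions
rest 'dddaea' ignored (set empty)
final: {}; accept 1 not in set

Answer: REJECT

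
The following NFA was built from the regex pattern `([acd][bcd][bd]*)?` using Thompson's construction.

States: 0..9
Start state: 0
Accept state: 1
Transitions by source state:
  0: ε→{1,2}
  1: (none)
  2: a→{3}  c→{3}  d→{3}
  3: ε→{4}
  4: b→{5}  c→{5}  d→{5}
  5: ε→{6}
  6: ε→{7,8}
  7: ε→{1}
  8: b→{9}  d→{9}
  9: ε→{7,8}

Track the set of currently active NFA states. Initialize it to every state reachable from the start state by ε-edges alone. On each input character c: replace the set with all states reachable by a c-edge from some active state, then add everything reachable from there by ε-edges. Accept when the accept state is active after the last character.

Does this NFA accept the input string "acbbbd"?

start: ε-closure({0}) = {0,1,2}
'a' @ 1: {3,4}
'c' @ 2: {1,5,6,7,8}  ✓accept
'b' @ 3: {1,7,8,9}  ✓accept
'b' @ 4: {1,7,8,9}  ✓accept
'b' @ 5: {1,7,8,9}  ✓accept
'd' @ 6: {1,7,8,9}  ✓accept
final: {1,7,8,9}; accept 1 in set

Answer: ACCEPT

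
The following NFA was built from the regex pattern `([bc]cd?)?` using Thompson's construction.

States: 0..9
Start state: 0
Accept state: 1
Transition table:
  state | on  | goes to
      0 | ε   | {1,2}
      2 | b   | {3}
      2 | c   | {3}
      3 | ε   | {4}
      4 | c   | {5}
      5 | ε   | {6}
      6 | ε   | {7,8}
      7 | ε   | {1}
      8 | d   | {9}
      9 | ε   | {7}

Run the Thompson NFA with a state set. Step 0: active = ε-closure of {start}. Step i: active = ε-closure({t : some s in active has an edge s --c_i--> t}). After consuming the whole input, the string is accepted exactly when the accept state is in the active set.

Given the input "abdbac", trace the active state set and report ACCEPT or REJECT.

S₀ = ε-closure({0}) = {0,1,2}
'a' @ 1: {}  — dead — no transitions
rest 'bdbac' ignored (set empty)
end set {} — state 1 not in

Answer: REJECT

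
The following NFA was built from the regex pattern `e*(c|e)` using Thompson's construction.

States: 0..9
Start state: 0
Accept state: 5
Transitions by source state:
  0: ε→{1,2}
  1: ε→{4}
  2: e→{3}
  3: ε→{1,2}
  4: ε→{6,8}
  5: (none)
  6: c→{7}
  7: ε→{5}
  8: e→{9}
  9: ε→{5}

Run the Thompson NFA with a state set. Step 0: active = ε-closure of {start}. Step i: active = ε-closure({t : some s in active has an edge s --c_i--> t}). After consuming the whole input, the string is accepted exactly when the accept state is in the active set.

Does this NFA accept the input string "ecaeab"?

Answer: REJECT

Steps:
initial (ε-close {0}): {0,1,2,4,6,8}
'e' @ 1: {1,2,3,4,5,6,8,9}  ✓accept
'c' @ 2: {5,7}  ✓accept
'a' @ 3: {}  — state set empty
rest 'eab' ignored (set empty)
after full input: {}  (accept=5 not in)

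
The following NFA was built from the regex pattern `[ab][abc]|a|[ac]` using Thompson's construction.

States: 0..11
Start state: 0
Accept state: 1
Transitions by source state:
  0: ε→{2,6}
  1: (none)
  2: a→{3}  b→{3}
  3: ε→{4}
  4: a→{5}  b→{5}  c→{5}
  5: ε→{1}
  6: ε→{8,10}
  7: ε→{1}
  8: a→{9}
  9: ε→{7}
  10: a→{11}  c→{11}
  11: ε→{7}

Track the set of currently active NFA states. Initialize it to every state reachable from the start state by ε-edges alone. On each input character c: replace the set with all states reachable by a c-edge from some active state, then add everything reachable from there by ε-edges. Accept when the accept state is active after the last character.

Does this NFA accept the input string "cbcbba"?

start: ε-closure({0}) = {0,2,6,8,10}
'c' @ 1: {1,7,11}  (accept∈set)
'b' @ 2: {}  — dead — no transitions
rest 'cbba' ignored (set empty)
after full input: {}  (accept=1 not in)

Answer: REJECT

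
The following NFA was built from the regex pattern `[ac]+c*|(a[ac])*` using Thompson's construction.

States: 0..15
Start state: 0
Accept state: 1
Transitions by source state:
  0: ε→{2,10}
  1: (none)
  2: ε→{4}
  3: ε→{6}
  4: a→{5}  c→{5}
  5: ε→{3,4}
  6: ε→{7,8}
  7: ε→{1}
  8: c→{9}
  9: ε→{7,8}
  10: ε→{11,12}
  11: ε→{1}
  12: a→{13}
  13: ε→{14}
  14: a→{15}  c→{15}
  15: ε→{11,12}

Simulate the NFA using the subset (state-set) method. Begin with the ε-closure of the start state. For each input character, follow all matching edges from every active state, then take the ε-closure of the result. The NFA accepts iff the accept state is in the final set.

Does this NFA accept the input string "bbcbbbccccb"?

start: ε-closure({0}) = {0,1,2,4,10,11,12}
'b' @ 1: {}  — no active states
rest 'bcbbbccccb' ignored (set empty)
after full input: {}  (accept=1 not in)

Answer: REJECT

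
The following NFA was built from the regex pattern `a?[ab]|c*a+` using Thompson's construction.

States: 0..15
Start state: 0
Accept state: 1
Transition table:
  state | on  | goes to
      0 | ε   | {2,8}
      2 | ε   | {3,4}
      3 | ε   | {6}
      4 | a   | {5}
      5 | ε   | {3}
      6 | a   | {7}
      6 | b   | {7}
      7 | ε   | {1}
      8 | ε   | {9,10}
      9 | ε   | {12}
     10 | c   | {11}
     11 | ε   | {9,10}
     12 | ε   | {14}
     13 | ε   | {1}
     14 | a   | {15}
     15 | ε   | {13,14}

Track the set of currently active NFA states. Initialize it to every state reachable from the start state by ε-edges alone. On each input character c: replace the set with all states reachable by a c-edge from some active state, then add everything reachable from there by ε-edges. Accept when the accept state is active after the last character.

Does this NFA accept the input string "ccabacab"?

start: ε-closure({0}) = {0,2,3,4,6,8,9,10,12,14}
'c' @ 1: {9,10,11,12,14}
'c' @ 2: {9,10,11,12,14}
'a' @ 3: {1,13,14,15}  [accepting]
'b' @ 4: {}  — dead — no transitions
rest 'acab' ignored (set empty)
end set {} — state 1 not in

Answer: REJECT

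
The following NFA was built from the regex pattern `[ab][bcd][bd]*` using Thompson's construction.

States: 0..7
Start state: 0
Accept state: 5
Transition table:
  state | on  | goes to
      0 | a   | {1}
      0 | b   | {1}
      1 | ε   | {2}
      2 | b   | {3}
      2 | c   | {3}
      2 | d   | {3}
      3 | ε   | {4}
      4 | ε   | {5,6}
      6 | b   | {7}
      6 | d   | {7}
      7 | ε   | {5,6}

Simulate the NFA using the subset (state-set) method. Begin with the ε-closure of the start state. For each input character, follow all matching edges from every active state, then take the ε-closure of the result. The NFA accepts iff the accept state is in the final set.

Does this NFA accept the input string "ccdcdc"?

Answer: REJECT

Derivation:
initial (ε-close {0}): {0}
'c' @ 1: {}  — dead — no transitions
rest 'cdcdc' ignored (set empty)
final: {}; accept 5 not in set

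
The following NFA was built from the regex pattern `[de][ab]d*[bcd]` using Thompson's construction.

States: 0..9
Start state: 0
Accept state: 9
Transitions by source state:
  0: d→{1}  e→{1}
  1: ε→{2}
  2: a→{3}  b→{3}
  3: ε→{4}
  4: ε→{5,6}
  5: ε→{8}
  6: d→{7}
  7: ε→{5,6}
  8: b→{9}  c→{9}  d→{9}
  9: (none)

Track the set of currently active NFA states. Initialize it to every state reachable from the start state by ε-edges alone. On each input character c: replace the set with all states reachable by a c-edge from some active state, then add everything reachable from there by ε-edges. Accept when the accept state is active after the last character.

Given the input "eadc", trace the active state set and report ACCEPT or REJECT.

initial (ε-close {0}): {0}
'e' @ 1: {1,2}
'a' @ 2: {3,4,5,6,8}
'd' @ 3: {5,6,7,8,9}  ✓accept
'c' @ 4: {9}  ✓accept
after full input: {9}  (accept=9 in)

Answer: ACCEPT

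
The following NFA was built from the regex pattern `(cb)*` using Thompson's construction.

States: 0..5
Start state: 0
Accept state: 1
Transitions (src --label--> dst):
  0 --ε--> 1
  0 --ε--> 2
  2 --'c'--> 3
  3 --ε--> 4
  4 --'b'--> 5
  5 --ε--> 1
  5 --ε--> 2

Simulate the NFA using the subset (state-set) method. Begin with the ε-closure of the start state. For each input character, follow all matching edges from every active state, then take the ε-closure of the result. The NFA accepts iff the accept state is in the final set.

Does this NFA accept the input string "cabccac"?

Answer: REJECT

Trace:
start: ε-closure({0}) = {0,1,2}
'c' @ 1: {3,4}
'a' @ 2: {}  — no active states
rest 'bccac' ignored (set empty)
end set {} — state 1 not in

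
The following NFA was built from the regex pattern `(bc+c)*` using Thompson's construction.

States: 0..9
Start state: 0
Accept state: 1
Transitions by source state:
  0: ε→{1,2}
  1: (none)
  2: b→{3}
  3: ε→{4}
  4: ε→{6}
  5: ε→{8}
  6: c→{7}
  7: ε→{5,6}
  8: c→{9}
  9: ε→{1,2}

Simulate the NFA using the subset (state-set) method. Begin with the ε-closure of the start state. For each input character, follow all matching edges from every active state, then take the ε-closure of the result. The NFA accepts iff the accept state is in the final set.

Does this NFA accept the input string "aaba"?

Answer: REJECT

Trace:
initial (ε-close {0}): {0,1,2}
'a' @ 1: {}  — dead — no transitions
rest 'aba' ignored (set empty)
final: {}; accept 1 not in set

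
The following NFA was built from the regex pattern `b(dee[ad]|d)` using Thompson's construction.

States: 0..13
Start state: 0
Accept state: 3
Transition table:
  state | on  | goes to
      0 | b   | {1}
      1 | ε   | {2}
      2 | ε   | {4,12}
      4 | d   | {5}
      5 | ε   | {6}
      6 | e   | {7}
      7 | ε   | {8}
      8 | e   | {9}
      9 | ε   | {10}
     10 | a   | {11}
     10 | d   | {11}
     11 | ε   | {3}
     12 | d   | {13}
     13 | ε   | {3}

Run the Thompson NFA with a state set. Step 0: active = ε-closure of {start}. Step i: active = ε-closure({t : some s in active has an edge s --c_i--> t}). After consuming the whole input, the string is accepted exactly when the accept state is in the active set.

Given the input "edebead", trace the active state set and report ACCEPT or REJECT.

Answer: REJECT

Steps:
start: ε-closure({0}) = {0}
'e' @ 1: {}  — dead — no transitions
rest 'debead' ignored (set empty)
after full input: {}  (accept=3 not in)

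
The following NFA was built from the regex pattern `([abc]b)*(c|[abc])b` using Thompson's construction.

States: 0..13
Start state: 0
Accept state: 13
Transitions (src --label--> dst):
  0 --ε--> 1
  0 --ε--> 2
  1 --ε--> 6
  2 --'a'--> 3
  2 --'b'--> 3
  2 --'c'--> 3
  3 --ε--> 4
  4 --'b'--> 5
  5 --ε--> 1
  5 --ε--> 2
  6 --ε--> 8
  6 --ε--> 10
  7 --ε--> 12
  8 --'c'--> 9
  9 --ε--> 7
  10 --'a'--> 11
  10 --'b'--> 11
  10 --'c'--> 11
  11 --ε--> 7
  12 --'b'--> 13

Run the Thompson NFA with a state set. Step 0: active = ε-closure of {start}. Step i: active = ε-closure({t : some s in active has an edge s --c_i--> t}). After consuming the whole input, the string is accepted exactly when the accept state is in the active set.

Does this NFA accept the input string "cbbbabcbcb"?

Answer: ACCEPT

Steps:
S₀ = ε-closure({0}) = {0,1,2,6,8,10}
'c' @ 1: {3,4,7,9,11,12}
'b' @ 2: {1,2,5,6,8,10,13}  [accepting]
'b' @ 3: {3,4,7,11,12}
'b' @ 4: {1,2,5,6,8,10,13}  [accepting]
'a' @ 5: {3,4,7,11,12}
'b' @ 6: {1,2,5,6,8,10,13}  [accepting]
'c' @ 7: {3,4,7,9,11,12}
'b' @ 8: {1,2,5,6,8,10,13}  [accepting]
'c' @ 9: {3,4,7,9,11,12}
'b' @ 10: {1,2,5,6,8,10,13}  [accepting]
final: {1,2,5,6,8,10,13}; accept 13 in set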